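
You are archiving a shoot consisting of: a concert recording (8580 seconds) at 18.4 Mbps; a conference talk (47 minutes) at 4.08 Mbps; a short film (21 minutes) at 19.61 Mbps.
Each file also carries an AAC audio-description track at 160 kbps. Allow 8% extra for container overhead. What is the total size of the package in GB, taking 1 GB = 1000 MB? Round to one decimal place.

Audio: 160 kbps = 0.160 Mbps.
concert recording: 18.560 Mbps × 8580 s × 1.08 = 171984.4 Mb
conference talk: 4.240 Mbps × 2820 s × 1.08 = 12913.3 Mb
short film: 19.770 Mbps × 1260 s × 1.08 = 26903.0 Mb
Total: 211800.7 Mb = 26475.1 MB.
= 26.48 GB.

26.5 GB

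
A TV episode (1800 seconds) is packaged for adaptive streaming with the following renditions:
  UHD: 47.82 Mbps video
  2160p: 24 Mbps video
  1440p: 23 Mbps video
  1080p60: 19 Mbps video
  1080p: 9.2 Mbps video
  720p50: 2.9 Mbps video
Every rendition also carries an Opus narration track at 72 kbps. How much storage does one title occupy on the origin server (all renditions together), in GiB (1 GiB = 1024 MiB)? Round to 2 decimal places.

26.48 GiB

Audio: 72 kbps = 0.072 Mbps.
Sum of rendition bitrates: (47.82+0.072) + (24+0.072) + (23+0.072) + (19+0.072) + (9.2+0.072) + (2.9+0.072) = 126.352 Mbps.
× 1800 s = 227,434 Mb = 28,429 MB = 26.48 GiB.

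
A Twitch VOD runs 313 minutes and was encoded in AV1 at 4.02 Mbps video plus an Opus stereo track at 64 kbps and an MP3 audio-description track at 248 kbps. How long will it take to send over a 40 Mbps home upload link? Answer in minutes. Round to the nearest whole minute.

313 min = 18780 s
Audio total: 64 + 248 = 312 kbps = 0.312 Mbps.
Total bitrate: 4.332 Mbps.
File: 4.332 Mbps × 18780 s = 81355.0 Mb.
At 40 Mbps: 81355.0 / 40 = 2033.9 s ≈ 33.9 minutes.

34 minutes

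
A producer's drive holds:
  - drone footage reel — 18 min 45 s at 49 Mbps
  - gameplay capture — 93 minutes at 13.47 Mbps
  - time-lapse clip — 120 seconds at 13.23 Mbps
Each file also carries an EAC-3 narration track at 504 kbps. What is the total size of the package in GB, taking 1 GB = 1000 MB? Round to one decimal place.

Audio: 504 kbps = 0.504 Mbps.
drone footage reel: 49.504 Mbps × 1125 s = 55692.0 Mb
gameplay capture: 13.974 Mbps × 5580 s = 77974.9 Mb
time-lapse clip: 13.734 Mbps × 120 s = 1648.1 Mb
Total: 135315.0 Mb = 16914.4 MB.
= 16.91 GB.

16.9 GB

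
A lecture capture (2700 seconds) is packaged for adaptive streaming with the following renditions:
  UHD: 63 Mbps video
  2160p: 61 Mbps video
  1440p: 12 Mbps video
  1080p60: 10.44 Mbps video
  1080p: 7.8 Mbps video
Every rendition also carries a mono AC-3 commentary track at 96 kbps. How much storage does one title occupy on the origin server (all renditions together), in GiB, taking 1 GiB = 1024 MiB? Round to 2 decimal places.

48.63 GiB

Audio: 96 kbps = 0.096 Mbps.
Sum of rendition bitrates: (63+0.096) + (61+0.096) + (12+0.096) + (10.44+0.096) + (7.8+0.096) = 154.720 Mbps.
× 2700 s = 417,744 Mb = 52,218 MB = 48.63 GiB.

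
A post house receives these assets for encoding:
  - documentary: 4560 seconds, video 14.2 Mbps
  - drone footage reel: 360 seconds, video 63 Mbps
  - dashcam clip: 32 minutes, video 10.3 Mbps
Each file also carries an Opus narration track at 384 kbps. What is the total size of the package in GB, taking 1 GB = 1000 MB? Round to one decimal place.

Audio: 384 kbps = 0.384 Mbps.
documentary: 14.584 Mbps × 4560 s = 66503.0 Mb
drone footage reel: 63.384 Mbps × 360 s = 22818.2 Mb
dashcam clip: 10.684 Mbps × 1920 s = 20513.3 Mb
Total: 109834.6 Mb = 13729.3 MB.
= 13.73 GB.

13.7 GB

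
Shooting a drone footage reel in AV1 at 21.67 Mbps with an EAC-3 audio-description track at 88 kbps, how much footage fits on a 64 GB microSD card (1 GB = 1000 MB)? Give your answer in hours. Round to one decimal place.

Audio: 88 kbps = 0.088 Mbps.
Total bitrate: 21.67 + 0.088 = 21.758 Mbps.
Capacity: 64 GB = 512,000 Mb.
Recording time: 512,000 / 21.758 = 23,532 s ≈ 6.54 hours.

6.5 hours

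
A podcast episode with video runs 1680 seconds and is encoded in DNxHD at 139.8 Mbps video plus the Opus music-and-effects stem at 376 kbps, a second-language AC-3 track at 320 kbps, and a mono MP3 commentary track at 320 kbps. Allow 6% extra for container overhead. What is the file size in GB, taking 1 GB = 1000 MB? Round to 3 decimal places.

Audio total: 376 + 320 + 320 = 1016 kbps = 1.016 Mbps.
Total bitrate: 139.8 + 1.016 = 140.816 Mbps.
Stream data: 140.816 Mbps × 1680 s = 236570.9 Mb.
With 6% container overhead: ×1.06.
250,765 Mb ÷ 8 = 31,346 MB → 31.35 GB.

31.346 GB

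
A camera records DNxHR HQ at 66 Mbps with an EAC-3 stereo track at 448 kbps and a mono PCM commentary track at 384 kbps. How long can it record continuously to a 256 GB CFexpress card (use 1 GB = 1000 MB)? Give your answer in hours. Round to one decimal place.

Audio total: 448 + 384 = 832 kbps = 0.832 Mbps.
Total bitrate: 66 + 0.832 = 66.832 Mbps.
Capacity: 256 GB = 2,048,000 Mb.
Recording time: 2,048,000 / 66.832 = 30,644 s ≈ 8.51 hours.

8.5 hours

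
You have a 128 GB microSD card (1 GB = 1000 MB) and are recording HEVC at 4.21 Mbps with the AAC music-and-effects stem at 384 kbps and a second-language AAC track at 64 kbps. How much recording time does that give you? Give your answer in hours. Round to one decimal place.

61.1 hours

Audio total: 384 + 64 = 448 kbps = 0.448 Mbps.
Total bitrate: 4.21 + 0.448 = 4.658 Mbps.
Capacity: 128 GB = 1,024,000 Mb.
Recording time: 1,024,000 / 4.658 = 219,837 s ≈ 61.1 hours.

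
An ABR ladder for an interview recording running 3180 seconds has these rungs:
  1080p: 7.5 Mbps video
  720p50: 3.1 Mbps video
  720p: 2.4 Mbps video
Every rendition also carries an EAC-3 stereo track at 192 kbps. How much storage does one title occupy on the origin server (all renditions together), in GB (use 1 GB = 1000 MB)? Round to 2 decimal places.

5.40 GB

Audio: 192 kbps = 0.192 Mbps.
Sum of rendition bitrates: (7.5+0.192) + (3.1+0.192) + (2.4+0.192) = 13.576 Mbps.
× 3180 s = 43,172 Mb = 5,396 MB = 5.396 GB.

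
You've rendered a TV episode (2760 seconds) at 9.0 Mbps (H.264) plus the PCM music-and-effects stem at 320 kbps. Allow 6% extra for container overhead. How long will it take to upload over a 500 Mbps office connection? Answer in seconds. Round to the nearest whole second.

55 seconds

Audio: 320 kbps = 0.320 Mbps.
Total bitrate: 9.320 Mbps.
File: 9.320 Mbps × 2760 s = 25723.2 Mb.
With 6% container overhead: ×1.06. → 27266.6 Mb.
At 500 Mbps: 27266.6 / 500 = 54.5 s ≈ 54.5 seconds.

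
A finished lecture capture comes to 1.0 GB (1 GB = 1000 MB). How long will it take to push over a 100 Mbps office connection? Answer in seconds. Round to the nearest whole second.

80 seconds

File: 1.0 GB = 8000.0 Mb.
At 100 Mbps: 8000.0 / 100 = 80.0 s ≈ 80 seconds.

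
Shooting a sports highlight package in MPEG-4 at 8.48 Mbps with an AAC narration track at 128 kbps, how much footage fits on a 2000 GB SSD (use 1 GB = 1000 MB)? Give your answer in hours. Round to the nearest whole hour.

Audio: 128 kbps = 0.128 Mbps.
Total bitrate: 8.48 + 0.128 = 8.608 Mbps.
Capacity: 2000 GB = 16,000,000 Mb.
Recording time: 16,000,000 / 8.608 = 1,858,736 s ≈ 516 hours.

516 hours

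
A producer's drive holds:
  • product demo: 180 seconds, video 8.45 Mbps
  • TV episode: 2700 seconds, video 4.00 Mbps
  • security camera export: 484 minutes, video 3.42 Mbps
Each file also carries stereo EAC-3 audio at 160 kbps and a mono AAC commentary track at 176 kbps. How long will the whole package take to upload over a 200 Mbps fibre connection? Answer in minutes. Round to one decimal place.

10.2 minutes

Audio total: 160 + 176 = 336 kbps = 0.336 Mbps.
product demo: 8.786 Mbps × 180 s = 1581.5 Mb
TV episode: 4.336 Mbps × 2700 s = 11707.2 Mb
security camera export: 3.756 Mbps × 29040 s = 109074.2 Mb
Total: 122362.9 Mb = 15295.4 MB.
At 200 Mbps: 122362.9 / 200 = 612 s ≈ 10.2 minutes.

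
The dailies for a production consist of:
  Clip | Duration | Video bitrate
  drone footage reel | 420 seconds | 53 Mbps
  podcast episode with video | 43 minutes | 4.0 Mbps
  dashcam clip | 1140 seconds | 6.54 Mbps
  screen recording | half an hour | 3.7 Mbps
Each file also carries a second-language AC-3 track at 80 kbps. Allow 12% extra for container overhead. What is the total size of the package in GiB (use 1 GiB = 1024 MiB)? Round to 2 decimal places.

6.15 GiB

Audio: 80 kbps = 0.080 Mbps.
drone footage reel: 53.080 Mbps × 420 s × 1.12 = 24968.8 Mb
podcast episode with video: 4.080 Mbps × 2580 s × 1.12 = 11789.6 Mb
dashcam clip: 6.620 Mbps × 1140 s × 1.12 = 8452.4 Mb
screen recording: 3.780 Mbps × 1800 s × 1.12 = 7620.5 Mb
Total: 52831.3 Mb = 6603.9 MB.
= 6.150 GiB.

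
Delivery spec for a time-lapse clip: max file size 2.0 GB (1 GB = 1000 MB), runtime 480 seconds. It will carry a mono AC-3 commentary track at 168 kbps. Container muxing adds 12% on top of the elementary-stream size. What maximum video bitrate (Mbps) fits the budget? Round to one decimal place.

Budget: 2.0 GB = 16000.0 Mb.
Stream payload after overhead: 16000.0 / 1.12 = 14285.7 Mb.
Total bitrate budget: 14285.7 Mb / 480 s = 29.762 Mbps.
Audio: 168 kbps = 0.168 Mbps.
Video: 29.762 − 0.168 = 29.594 Mbps.

29.6 Mbps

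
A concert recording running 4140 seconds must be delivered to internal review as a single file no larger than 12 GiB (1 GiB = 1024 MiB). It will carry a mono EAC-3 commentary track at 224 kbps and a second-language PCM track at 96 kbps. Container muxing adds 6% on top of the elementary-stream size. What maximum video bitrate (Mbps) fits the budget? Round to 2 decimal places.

23.17 Mbps

Budget: 12 GiB = 103079.2 Mb.
Stream payload after overhead: 103079.2 / 1.06 = 97244.5 Mb.
Total bitrate budget: 97244.5 Mb / 4140 s = 23.489 Mbps.
Audio total: 224 + 96 = 320 kbps = 0.320 Mbps.
Video: 23.489 − 0.320 = 23.169 Mbps.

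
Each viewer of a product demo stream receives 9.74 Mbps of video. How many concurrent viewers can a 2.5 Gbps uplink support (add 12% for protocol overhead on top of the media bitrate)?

229

On the wire with 12% overhead: 10.909 Mbps.
2.5 Gbps = 2,500 Mbps; 2,500 / 10.909 = 229.17 → 229 viewers.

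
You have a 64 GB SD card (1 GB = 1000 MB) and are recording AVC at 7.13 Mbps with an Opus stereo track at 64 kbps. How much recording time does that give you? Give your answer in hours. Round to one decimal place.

Audio: 64 kbps = 0.064 Mbps.
Total bitrate: 7.13 + 0.064 = 7.194 Mbps.
Capacity: 64 GB = 512,000 Mb.
Recording time: 512,000 / 7.194 = 71,170 s ≈ 19.8 hours.

19.8 hours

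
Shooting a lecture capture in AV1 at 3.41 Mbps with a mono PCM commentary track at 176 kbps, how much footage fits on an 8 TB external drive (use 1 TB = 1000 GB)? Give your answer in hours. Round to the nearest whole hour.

Audio: 176 kbps = 0.176 Mbps.
Total bitrate: 3.41 + 0.176 = 3.586 Mbps.
Capacity: 8 TB = 64,000,000 Mb.
Recording time: 64,000,000 / 3.586 = 17,847,183 s ≈ 4,958 hours.

4958 hours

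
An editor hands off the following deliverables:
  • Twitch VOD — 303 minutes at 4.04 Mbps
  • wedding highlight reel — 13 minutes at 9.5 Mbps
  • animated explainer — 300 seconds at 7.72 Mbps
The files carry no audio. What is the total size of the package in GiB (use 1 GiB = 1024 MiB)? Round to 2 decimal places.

9.68 GiB

Twitch VOD: 4.040 Mbps × 18180 s = 73447.2 Mb
wedding highlight reel: 9.500 Mbps × 780 s = 7410.0 Mb
animated explainer: 7.720 Mbps × 300 s = 2316.0 Mb
Total: 83173.2 Mb = 10396.6 MB.
= 9.683 GiB.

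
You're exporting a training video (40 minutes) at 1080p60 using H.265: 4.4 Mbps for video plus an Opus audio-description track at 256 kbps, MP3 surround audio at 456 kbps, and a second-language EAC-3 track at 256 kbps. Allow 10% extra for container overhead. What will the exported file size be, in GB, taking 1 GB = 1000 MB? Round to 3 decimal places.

1.771 GB

40 min = 2400 s
Audio total: 256 + 456 + 256 = 968 kbps = 0.968 Mbps.
Total bitrate: 4.4 + 0.968 = 5.368 Mbps.
Stream data: 5.368 Mbps × 2400 s = 12883.2 Mb.
With 10% container overhead: ×1.10.
14,172 Mb ÷ 8 = 1,771 MB → 1.771 GB.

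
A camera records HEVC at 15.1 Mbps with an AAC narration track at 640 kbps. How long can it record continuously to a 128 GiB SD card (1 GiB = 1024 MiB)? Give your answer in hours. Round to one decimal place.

Audio: 640 kbps = 0.640 Mbps.
Total bitrate: 15.1 + 0.640 = 15.740 Mbps.
Capacity: 128 GiB = 1,099,512 Mb.
Recording time: 1,099,512 / 15.740 = 69,855 s ≈ 19.4 hours.

19.4 hours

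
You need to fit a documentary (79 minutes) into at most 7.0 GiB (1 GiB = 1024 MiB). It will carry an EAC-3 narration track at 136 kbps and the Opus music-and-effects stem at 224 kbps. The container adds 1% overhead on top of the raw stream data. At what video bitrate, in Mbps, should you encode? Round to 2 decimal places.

Budget: 7.0 GiB = 60129.5 Mb.
Stream payload after overhead: 60129.5 / 1.01 = 59534.2 Mb.
79 min = 4740 s
Total bitrate budget: 59534.2 Mb / 4740 s = 12.560 Mbps.
Audio total: 136 + 224 = 360 kbps = 0.360 Mbps.
Video: 12.560 − 0.360 = 12.200 Mbps.

12.20 Mbps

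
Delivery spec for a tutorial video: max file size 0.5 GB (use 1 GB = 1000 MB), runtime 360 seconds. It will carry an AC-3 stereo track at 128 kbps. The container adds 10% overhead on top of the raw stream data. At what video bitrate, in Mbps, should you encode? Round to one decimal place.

10.0 Mbps

Budget: 0.5 GB = 4000.0 Mb.
Stream payload after overhead: 4000.0 / 1.10 = 3636.4 Mb.
Total bitrate budget: 3636.4 Mb / 360 s = 10.101 Mbps.
Audio: 128 kbps = 0.128 Mbps.
Video: 10.101 − 0.128 = 9.973 Mbps.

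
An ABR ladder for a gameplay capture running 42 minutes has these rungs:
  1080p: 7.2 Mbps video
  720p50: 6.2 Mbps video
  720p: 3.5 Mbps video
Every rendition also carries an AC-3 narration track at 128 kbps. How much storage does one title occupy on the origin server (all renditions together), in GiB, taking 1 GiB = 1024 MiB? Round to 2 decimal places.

5.07 GiB

42 min = 2520 s
Audio: 128 kbps = 0.128 Mbps.
Sum of rendition bitrates: (7.2+0.128) + (6.2+0.128) + (3.5+0.128) = 17.284 Mbps.
× 2520 s = 43,556 Mb = 5,444 MB = 5.071 GiB.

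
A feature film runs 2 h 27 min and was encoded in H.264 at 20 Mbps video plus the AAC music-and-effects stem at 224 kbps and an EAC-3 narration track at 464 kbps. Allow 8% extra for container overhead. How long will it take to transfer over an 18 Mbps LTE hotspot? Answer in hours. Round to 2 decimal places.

3.04 hours

2 h 27 min = 147 min = 8820 s
Audio total: 224 + 464 = 688 kbps = 0.688 Mbps.
Total bitrate: 20.688 Mbps.
File: 20.688 Mbps × 8820 s = 182468.2 Mb.
With 8% container overhead: ×1.08. → 197065.6 Mb.
At 18 Mbps: 197065.6 / 18 = 10948.1 s ≈ 3.04 hours.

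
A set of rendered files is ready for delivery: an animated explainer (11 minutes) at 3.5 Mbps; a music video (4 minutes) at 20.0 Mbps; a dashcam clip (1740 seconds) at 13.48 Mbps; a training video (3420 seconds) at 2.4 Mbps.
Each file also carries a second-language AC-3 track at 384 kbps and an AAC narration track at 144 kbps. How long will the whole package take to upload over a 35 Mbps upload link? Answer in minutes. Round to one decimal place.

Audio total: 384 + 144 = 528 kbps = 0.528 Mbps.
animated explainer: 4.028 Mbps × 660 s = 2658.5 Mb
music video: 20.528 Mbps × 240 s = 4926.7 Mb
dashcam clip: 14.008 Mbps × 1740 s = 24373.9 Mb
training video: 2.928 Mbps × 3420 s = 10013.8 Mb
Total: 41972.9 Mb = 5246.6 MB.
At 35 Mbps: 41972.9 / 35 = 1199 s ≈ 20 minutes.

20.0 minutes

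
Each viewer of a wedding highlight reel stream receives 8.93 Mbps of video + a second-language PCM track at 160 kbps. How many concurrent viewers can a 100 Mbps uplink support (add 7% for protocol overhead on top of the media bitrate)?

10

Audio: 160 kbps = 0.160 Mbps.
Per-viewer media rate: 9.090 Mbps.
On the wire with 7% overhead: 9.726 Mbps.
100 Mbps = 100.0 Mbps; 100.0 / 9.726 = 10.28 → 10 viewers.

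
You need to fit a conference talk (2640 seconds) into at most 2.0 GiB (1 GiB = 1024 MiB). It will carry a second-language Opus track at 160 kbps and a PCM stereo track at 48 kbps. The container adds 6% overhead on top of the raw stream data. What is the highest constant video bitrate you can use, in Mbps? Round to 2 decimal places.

5.93 Mbps

Budget: 2.0 GiB = 17179.9 Mb.
Stream payload after overhead: 17179.9 / 1.06 = 16207.4 Mb.
Total bitrate budget: 16207.4 Mb / 2640 s = 6.139 Mbps.
Audio total: 160 + 48 = 208 kbps = 0.208 Mbps.
Video: 6.139 − 0.208 = 5.931 Mbps.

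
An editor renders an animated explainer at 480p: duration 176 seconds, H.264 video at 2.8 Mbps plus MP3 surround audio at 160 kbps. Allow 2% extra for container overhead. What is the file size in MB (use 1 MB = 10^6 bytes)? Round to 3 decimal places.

66.422 MB

Audio: 160 kbps = 0.160 Mbps.
Total bitrate: 2.8 + 0.160 = 2.960 Mbps.
Stream data: 2.960 Mbps × 176 s = 521.0 Mb.
With 2% container overhead: ×1.02.
531.4 Mb ÷ 8 = 66.42 MB → 66.42 MB.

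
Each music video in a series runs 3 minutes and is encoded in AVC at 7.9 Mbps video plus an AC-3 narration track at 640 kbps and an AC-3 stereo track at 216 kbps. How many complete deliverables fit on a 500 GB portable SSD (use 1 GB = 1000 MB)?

3 min = 180 s
Audio total: 640 + 216 = 856 kbps = 0.856 Mbps.
Total bitrate: 8.756 Mbps.
Per item: 8.756 Mbps × 180 s = 1,576 Mb = 197.0 MB.
Capacity: 500 GB = 4,000,000 Mb; 2537.94 items → 2537 complete.

2537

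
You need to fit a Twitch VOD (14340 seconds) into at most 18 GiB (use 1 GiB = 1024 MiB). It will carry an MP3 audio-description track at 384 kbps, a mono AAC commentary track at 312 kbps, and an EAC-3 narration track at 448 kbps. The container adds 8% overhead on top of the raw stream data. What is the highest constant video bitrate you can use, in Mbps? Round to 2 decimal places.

Budget: 18 GiB = 154618.8 Mb.
Stream payload after overhead: 154618.8 / 1.08 = 143165.6 Mb.
Total bitrate budget: 143165.6 Mb / 14340 s = 9.984 Mbps.
Audio total: 384 + 312 + 448 = 1144 kbps = 1.144 Mbps.
Video: 9.984 − 1.144 = 8.840 Mbps.

8.84 Mbps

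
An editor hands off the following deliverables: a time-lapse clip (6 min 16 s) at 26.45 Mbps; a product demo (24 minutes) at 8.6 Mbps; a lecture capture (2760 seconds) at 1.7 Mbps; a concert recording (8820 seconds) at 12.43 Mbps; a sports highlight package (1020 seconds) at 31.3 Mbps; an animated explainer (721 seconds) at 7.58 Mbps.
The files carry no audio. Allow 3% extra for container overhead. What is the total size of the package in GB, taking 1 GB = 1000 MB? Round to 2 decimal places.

time-lapse clip: 26.450 Mbps × 376 s × 1.03 = 10243.6 Mb
product demo: 8.600 Mbps × 1440 s × 1.03 = 12755.5 Mb
lecture capture: 1.700 Mbps × 2760 s × 1.03 = 4832.8 Mb
concert recording: 12.430 Mbps × 8820 s × 1.03 = 112921.6 Mb
sports highlight package: 31.300 Mbps × 1020 s × 1.03 = 32883.8 Mb
animated explainer: 7.580 Mbps × 721 s × 1.03 = 5629.1 Mb
Total: 179266.3 Mb = 22408.3 MB.
= 22.41 GB.

22.41 GB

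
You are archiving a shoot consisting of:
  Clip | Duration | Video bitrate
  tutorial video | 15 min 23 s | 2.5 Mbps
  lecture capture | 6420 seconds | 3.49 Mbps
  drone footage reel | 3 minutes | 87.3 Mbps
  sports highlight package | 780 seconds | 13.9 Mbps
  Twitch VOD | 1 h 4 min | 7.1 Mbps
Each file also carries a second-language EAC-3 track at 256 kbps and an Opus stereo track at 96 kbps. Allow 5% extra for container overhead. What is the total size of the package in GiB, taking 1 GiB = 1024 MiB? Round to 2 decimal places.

10.12 GiB

Audio total: 256 + 96 = 352 kbps = 0.352 Mbps.
tutorial video: 2.852 Mbps × 923 s × 1.05 = 2764.0 Mb
lecture capture: 3.842 Mbps × 6420 s × 1.05 = 25898.9 Mb
drone footage reel: 87.652 Mbps × 180 s × 1.05 = 16566.2 Mb
sports highlight package: 14.252 Mbps × 780 s × 1.05 = 11672.4 Mb
Twitch VOD: 7.452 Mbps × 3840 s × 1.05 = 30046.5 Mb
Total: 86948.0 Mb = 10868.5 MB.
= 10.12 GiB.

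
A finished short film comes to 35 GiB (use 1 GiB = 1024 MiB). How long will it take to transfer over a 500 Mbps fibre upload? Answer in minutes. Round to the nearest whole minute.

10 minutes

File: 35 GiB = 300647.7 Mb.
At 500 Mbps: 300647.7 / 500 = 601.3 s ≈ 10 minutes.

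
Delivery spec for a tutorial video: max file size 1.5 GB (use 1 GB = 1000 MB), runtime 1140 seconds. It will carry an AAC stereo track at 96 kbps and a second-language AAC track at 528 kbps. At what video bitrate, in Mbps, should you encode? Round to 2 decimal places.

9.90 Mbps

Budget: 1.5 GB = 12000.0 Mb.
Total bitrate budget: 12000.0 Mb / 1140 s = 10.526 Mbps.
Audio total: 96 + 528 = 624 kbps = 0.624 Mbps.
Video: 10.526 − 0.624 = 9.902 Mbps.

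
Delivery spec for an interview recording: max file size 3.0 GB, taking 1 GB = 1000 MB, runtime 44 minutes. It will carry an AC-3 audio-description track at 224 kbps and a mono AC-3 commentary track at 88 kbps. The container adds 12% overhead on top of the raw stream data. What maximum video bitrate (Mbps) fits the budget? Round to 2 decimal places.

Budget: 3.0 GB = 24000.0 Mb.
Stream payload after overhead: 24000.0 / 1.12 = 21428.6 Mb.
44 min = 2640 s
Total bitrate budget: 21428.6 Mb / 2640 s = 8.117 Mbps.
Audio total: 224 + 88 = 312 kbps = 0.312 Mbps.
Video: 8.117 − 0.312 = 7.805 Mbps.

7.80 Mbps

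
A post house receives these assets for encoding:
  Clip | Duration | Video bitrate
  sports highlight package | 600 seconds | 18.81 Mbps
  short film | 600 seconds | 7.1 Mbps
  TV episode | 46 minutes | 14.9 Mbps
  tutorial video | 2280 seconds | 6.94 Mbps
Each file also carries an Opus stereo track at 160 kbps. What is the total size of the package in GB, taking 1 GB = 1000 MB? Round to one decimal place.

9.2 GB

Audio: 160 kbps = 0.160 Mbps.
sports highlight package: 18.970 Mbps × 600 s = 11382.0 Mb
short film: 7.260 Mbps × 600 s = 4356.0 Mb
TV episode: 15.060 Mbps × 2760 s = 41565.6 Mb
tutorial video: 7.100 Mbps × 2280 s = 16188.0 Mb
Total: 73491.6 Mb = 9186.5 MB.
= 9.186 GB.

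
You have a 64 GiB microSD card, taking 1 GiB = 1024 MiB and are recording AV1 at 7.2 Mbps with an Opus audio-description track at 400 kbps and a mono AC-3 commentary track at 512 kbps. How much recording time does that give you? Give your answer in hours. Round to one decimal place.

18.8 hours

Audio total: 400 + 512 = 912 kbps = 0.912 Mbps.
Total bitrate: 7.2 + 0.912 = 8.112 Mbps.
Capacity: 64 GiB = 549,756 Mb.
Recording time: 549,756 / 8.112 = 67,771 s ≈ 18.8 hours.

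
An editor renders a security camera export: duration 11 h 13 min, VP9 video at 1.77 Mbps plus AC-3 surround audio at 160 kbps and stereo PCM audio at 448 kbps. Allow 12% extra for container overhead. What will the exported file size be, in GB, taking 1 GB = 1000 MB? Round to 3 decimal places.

13.443 GB

11 h 13 min = 673 min = 40380 s
Audio total: 160 + 448 = 608 kbps = 0.608 Mbps.
Total bitrate: 1.77 + 0.608 = 2.378 Mbps.
Stream data: 2.378 Mbps × 40380 s = 96023.6 Mb.
With 12% container overhead: ×1.12.
107,546 Mb ÷ 8 = 13,443 MB → 13.44 GB.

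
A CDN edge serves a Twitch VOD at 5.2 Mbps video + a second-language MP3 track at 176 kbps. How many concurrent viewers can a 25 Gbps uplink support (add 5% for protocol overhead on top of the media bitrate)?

4428

Audio: 176 kbps = 0.176 Mbps.
Per-viewer media rate: 5.376 Mbps.
On the wire with 5% overhead: 5.645 Mbps.
25 Gbps = 25,000 Mbps; 25,000 / 5.645 = 4428.85 → 4428 viewers.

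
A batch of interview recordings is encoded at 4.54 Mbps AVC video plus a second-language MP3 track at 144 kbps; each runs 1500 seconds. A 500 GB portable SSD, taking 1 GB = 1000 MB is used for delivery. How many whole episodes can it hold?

Audio: 144 kbps = 0.144 Mbps.
Total bitrate: 4.684 Mbps.
Per item: 4.684 Mbps × 1500 s = 7,026 Mb = 878.2 MB.
Capacity: 500 GB = 4,000,000 Mb; 569.31 items → 569 complete.

569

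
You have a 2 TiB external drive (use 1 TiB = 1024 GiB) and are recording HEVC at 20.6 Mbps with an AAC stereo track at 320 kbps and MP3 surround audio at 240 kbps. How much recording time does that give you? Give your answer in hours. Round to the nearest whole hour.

Audio total: 320 + 240 = 560 kbps = 0.560 Mbps.
Total bitrate: 20.6 + 0.560 = 21.160 Mbps.
Capacity: 2 TiB = 17,592,186 Mb.
Recording time: 17,592,186 / 21.160 = 831,389 s ≈ 231 hours.

231 hours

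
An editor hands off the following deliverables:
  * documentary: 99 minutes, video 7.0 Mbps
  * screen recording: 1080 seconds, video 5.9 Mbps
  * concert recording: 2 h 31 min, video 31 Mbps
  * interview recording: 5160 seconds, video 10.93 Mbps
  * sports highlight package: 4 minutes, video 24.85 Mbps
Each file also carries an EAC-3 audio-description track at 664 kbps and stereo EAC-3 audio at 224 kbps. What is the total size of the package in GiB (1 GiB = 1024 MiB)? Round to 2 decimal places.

Audio total: 664 + 224 = 888 kbps = 0.888 Mbps.
documentary: 7.888 Mbps × 5940 s = 46854.7 Mb
screen recording: 6.788 Mbps × 1080 s = 7331.0 Mb
concert recording: 31.888 Mbps × 9060 s = 288905.3 Mb
interview recording: 11.818 Mbps × 5160 s = 60980.9 Mb
sports highlight package: 25.738 Mbps × 240 s = 6177.1 Mb
Total: 410249.0 Mb = 51281.1 MB.
= 47.76 GiB.

47.76 GiB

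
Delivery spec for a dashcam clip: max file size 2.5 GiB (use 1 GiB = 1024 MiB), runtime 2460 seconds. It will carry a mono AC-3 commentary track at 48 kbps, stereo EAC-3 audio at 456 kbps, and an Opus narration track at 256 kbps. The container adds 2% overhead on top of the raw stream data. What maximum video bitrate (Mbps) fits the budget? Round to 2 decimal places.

7.80 Mbps

Budget: 2.5 GiB = 21474.8 Mb.
Stream payload after overhead: 21474.8 / 1.02 = 21053.8 Mb.
Total bitrate budget: 21053.8 Mb / 2460 s = 8.558 Mbps.
Audio total: 48 + 456 + 256 = 760 kbps = 0.760 Mbps.
Video: 8.558 − 0.760 = 7.798 Mbps.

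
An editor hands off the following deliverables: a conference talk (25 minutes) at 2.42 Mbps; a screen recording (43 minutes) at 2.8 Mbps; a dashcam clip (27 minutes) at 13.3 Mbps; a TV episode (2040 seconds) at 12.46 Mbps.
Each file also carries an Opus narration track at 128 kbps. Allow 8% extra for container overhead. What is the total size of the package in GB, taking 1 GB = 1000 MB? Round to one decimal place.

7.9 GB

Audio: 128 kbps = 0.128 Mbps.
conference talk: 2.548 Mbps × 1500 s × 1.08 = 4127.8 Mb
screen recording: 2.928 Mbps × 2580 s × 1.08 = 8158.6 Mb
dashcam clip: 13.428 Mbps × 1620 s × 1.08 = 23493.6 Mb
TV episode: 12.588 Mbps × 2040 s × 1.08 = 27733.9 Mb
Total: 63513.8 Mb = 7939.2 MB.
= 7.939 GB.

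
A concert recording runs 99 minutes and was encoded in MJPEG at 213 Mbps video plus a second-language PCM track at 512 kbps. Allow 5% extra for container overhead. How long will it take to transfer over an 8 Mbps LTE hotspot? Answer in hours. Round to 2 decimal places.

46.24 hours

99 min = 5940 s
Audio: 512 kbps = 0.512 Mbps.
Total bitrate: 213.512 Mbps.
File: 213.512 Mbps × 5940 s = 1268261.3 Mb.
With 5% container overhead: ×1.05. → 1331674.3 Mb.
At 8 Mbps: 1331674.3 / 8 = 166459.3 s ≈ 46.2 hours.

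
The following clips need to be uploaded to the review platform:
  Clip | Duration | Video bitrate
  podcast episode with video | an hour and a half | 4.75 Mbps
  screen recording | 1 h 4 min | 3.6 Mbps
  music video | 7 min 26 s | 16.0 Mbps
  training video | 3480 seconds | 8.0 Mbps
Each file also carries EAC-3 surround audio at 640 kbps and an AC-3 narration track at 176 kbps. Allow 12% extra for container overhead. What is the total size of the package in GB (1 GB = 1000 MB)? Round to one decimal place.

11.9 GB

Audio total: 640 + 176 = 816 kbps = 0.816 Mbps.
podcast episode with video: 5.566 Mbps × 5400 s × 1.12 = 33663.2 Mb
screen recording: 4.416 Mbps × 3840 s × 1.12 = 18992.3 Mb
music video: 16.816 Mbps × 446 s × 1.12 = 8399.9 Mb
training video: 8.816 Mbps × 3480 s × 1.12 = 34361.2 Mb
Total: 95416.7 Mb = 11927.1 MB.
= 11.93 GB.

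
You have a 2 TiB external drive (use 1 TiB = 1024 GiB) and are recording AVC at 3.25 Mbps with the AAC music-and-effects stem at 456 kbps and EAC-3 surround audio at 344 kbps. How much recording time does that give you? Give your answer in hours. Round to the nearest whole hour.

Audio total: 456 + 344 = 800 kbps = 0.800 Mbps.
Total bitrate: 3.25 + 0.800 = 4.050 Mbps.
Capacity: 2 TiB = 17,592,186 Mb.
Recording time: 17,592,186 / 4.050 = 4,343,750 s ≈ 1,207 hours.

1207 hours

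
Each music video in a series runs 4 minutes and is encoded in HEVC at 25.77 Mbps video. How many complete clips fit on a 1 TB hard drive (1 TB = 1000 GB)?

1293

4 min = 240 s
Per item: 25.770 Mbps × 240 s = 6,185 Mb = 773.1 MB.
Capacity: 1 TB = 8,000,000 Mb; 1293.49 items → 1293 complete.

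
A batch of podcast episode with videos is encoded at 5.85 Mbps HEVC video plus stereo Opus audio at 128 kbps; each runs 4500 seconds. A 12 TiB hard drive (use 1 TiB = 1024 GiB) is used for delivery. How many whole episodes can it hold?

3923

Audio: 128 kbps = 0.128 Mbps.
Total bitrate: 5.978 Mbps.
Per item: 5.978 Mbps × 4500 s = 26,901 Mb = 3,363 MB.
Capacity: 12 TiB = 105,553,116 Mb; 3923.76 items → 3923 complete.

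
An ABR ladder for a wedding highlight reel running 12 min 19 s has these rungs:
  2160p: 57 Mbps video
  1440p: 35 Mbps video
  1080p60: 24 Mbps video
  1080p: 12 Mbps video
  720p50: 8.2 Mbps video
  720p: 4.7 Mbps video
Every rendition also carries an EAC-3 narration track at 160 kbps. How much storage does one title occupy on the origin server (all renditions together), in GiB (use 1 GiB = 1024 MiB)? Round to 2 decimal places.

12.20 GiB

12 min 19 s = 739 s
Audio: 160 kbps = 0.160 Mbps.
Sum of rendition bitrates: (57+0.160) + (35+0.160) + (24+0.160) + (12+0.160) + (8.2+0.160) + (4.7+0.160) = 141.860 Mbps.
× 739 s = 104,835 Mb = 13,104 MB = 12.20 GiB.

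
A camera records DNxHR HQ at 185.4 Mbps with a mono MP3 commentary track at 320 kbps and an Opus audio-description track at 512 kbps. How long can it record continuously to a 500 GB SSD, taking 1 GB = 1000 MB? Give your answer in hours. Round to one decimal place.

6.0 hours

Audio total: 320 + 512 = 832 kbps = 0.832 Mbps.
Total bitrate: 185.4 + 0.832 = 186.232 Mbps.
Capacity: 500 GB = 4,000,000 Mb.
Recording time: 4,000,000 / 186.232 = 21,479 s ≈ 5.97 hours.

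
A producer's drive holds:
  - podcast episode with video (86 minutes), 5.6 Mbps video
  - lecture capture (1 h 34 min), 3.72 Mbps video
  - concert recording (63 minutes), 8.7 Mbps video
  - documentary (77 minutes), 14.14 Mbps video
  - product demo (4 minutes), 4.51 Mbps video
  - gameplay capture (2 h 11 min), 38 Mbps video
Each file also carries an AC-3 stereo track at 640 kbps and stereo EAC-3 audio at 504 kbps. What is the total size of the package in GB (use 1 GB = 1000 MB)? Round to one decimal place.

59.9 GB

Audio total: 640 + 504 = 1144 kbps = 1.144 Mbps.
podcast episode with video: 6.744 Mbps × 5160 s = 34799.0 Mb
lecture capture: 4.864 Mbps × 5640 s = 27433.0 Mb
concert recording: 9.844 Mbps × 3780 s = 37210.3 Mb
documentary: 15.284 Mbps × 4620 s = 70612.1 Mb
product demo: 5.654 Mbps × 240 s = 1357.0 Mb
gameplay capture: 39.144 Mbps × 7860 s = 307671.8 Mb
Total: 479083.2 Mb = 59885.4 MB.
= 59.89 GB.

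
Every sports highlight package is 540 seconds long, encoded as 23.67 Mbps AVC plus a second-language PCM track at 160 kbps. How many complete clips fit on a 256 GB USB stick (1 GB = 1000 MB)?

159

Audio: 160 kbps = 0.160 Mbps.
Total bitrate: 23.830 Mbps.
Per item: 23.830 Mbps × 540 s = 12,868 Mb = 1,609 MB.
Capacity: 256 GB = 2,048,000 Mb; 159.15 items → 159 complete.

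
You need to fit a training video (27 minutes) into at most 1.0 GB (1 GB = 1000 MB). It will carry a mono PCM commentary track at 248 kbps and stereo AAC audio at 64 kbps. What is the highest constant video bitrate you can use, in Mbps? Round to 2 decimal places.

Budget: 1.0 GB = 8000.0 Mb.
27 min = 1620 s
Total bitrate budget: 8000.0 Mb / 1620 s = 4.938 Mbps.
Audio total: 248 + 64 = 312 kbps = 0.312 Mbps.
Video: 4.938 − 0.312 = 4.626 Mbps.

4.63 Mbps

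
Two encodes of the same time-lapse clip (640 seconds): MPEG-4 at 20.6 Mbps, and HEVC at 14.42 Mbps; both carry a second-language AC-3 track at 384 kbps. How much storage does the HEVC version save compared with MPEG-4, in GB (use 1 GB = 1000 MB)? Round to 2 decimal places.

0.49 GB

Audio: 384 kbps = 0.384 Mbps.
MPEG-4: 20.984 Mbps × 640 s = 13429.8 Mb = 1.679 GB.
HEVC: 14.804 Mbps × 640 s = 9474.6 Mb = 1.184 GB.
Saving: 1.679 − 1.184 = 0.494 GB.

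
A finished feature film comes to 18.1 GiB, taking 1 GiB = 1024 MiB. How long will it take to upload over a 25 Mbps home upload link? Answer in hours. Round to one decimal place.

1.7 hours

File: 18.1 GiB = 155477.8 Mb.
At 25 Mbps: 155477.8 / 25 = 6219.1 s ≈ 1.73 hours.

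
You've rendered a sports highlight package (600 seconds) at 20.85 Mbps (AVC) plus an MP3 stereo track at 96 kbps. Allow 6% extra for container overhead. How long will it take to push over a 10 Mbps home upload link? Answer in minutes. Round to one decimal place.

22.2 minutes

Audio: 96 kbps = 0.096 Mbps.
Total bitrate: 20.946 Mbps.
File: 20.946 Mbps × 600 s = 12567.6 Mb.
With 6% container overhead: ×1.06. → 13321.7 Mb.
At 10 Mbps: 13321.7 / 10 = 1332.2 s ≈ 22.2 minutes.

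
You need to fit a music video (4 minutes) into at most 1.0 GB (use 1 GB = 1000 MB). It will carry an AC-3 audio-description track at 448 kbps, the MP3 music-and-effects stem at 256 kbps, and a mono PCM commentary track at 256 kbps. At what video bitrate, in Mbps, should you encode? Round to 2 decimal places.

Budget: 1.0 GB = 8000.0 Mb.
4 min = 240 s
Total bitrate budget: 8000.0 Mb / 240 s = 33.333 Mbps.
Audio total: 448 + 256 + 256 = 960 kbps = 0.960 Mbps.
Video: 33.333 − 0.960 = 32.373 Mbps.

32.37 Mbps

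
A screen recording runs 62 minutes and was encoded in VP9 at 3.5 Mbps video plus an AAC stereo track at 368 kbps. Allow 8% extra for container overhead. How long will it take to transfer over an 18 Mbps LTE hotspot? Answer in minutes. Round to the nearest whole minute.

62 min = 3720 s
Audio: 368 kbps = 0.368 Mbps.
Total bitrate: 3.868 Mbps.
File: 3.868 Mbps × 3720 s = 14389.0 Mb.
With 8% container overhead: ×1.08. → 15540.1 Mb.
At 18 Mbps: 15540.1 / 18 = 863.3 s ≈ 14.4 minutes.

14 minutes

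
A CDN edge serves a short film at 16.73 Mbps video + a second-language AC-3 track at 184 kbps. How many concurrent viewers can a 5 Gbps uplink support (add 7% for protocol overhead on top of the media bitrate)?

276

Audio: 184 kbps = 0.184 Mbps.
Per-viewer media rate: 16.914 Mbps.
On the wire with 7% overhead: 18.098 Mbps.
5 Gbps = 5,000 Mbps; 5,000 / 18.098 = 276.27 → 276 viewers.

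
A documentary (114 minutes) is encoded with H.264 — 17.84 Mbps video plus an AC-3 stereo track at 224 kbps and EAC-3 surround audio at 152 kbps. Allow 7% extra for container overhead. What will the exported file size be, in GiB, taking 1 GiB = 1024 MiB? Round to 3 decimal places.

15.520 GiB

114 min = 6840 s
Audio total: 224 + 152 = 376 kbps = 0.376 Mbps.
Total bitrate: 17.84 + 0.376 = 18.216 Mbps.
Stream data: 18.216 Mbps × 6840 s = 124597.4 Mb.
With 7% container overhead: ×1.07.
133,319 Mb = 16,664,907,600 bytes ÷ 1,073,741,824 = 15.52 GiB.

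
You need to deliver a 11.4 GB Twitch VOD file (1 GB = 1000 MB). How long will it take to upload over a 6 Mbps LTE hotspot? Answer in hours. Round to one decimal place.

File: 11.4 GB = 91200.0 Mb.
At 6 Mbps: 91200.0 / 6 = 15200.0 s ≈ 4.22 hours.

4.2 hours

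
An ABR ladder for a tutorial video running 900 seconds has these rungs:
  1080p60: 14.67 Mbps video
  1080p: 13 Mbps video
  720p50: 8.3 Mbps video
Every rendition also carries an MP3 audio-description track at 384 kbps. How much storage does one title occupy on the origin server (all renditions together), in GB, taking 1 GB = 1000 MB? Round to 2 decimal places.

Audio: 384 kbps = 0.384 Mbps.
Sum of rendition bitrates: (14.67+0.384) + (13+0.384) + (8.3+0.384) = 37.122 Mbps.
× 900 s = 33,410 Mb = 4,176 MB = 4.176 GB.

4.18 GB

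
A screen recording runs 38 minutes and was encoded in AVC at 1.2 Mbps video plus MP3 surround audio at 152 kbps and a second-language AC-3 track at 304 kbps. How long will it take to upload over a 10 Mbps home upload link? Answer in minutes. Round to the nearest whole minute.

38 min = 2280 s
Audio total: 152 + 304 = 456 kbps = 0.456 Mbps.
Total bitrate: 1.656 Mbps.
File: 1.656 Mbps × 2280 s = 3775.7 Mb.
At 10 Mbps: 3775.7 / 10 = 377.6 s ≈ 6.29 minutes.

6 minutes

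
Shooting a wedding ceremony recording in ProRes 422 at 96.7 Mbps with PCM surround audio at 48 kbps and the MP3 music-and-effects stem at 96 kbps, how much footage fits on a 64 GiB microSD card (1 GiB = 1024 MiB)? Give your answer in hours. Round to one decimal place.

1.6 hours

Audio total: 48 + 96 = 144 kbps = 0.144 Mbps.
Total bitrate: 96.7 + 0.144 = 96.844 Mbps.
Capacity: 64 GiB = 549,756 Mb.
Recording time: 549,756 / 96.844 = 5,677 s ≈ 1.58 hours.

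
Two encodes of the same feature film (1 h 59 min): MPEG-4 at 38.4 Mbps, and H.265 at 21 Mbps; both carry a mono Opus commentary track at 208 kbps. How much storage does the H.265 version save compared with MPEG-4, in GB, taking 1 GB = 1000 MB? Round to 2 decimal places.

15.53 GB

1 h 59 min = 119 min = 7140 s
Audio: 208 kbps = 0.208 Mbps.
MPEG-4: 38.608 Mbps × 7140 s = 275661.1 Mb = 34.458 GB.
H.265: 21.208 Mbps × 7140 s = 151425.1 Mb = 18.928 GB.
Saving: 34.458 − 18.928 = 15.530 GB.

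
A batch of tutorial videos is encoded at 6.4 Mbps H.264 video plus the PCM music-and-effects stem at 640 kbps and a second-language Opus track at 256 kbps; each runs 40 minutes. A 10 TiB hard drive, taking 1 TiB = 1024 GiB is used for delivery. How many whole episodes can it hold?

40 min = 2400 s
Audio total: 640 + 256 = 896 kbps = 0.896 Mbps.
Total bitrate: 7.296 Mbps.
Per item: 7.296 Mbps × 2400 s = 17,510 Mb = 2,189 MB.
Capacity: 10 TiB = 87,960,930 Mb; 5023.35 items → 5023 complete.

5023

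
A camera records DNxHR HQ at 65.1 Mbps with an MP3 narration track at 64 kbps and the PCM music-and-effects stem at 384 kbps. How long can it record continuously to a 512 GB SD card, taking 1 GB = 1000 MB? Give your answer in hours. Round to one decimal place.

17.4 hours

Audio total: 64 + 384 = 448 kbps = 0.448 Mbps.
Total bitrate: 65.1 + 0.448 = 65.548 Mbps.
Capacity: 512 GB = 4,096,000 Mb.
Recording time: 4,096,000 / 65.548 = 62,489 s ≈ 17.4 hours.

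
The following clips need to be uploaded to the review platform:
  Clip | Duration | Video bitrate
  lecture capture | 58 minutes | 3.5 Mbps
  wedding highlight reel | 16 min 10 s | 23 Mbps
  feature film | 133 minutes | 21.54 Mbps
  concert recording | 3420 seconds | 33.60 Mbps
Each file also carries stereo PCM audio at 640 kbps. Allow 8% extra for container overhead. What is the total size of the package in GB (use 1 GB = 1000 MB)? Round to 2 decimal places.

Audio: 640 kbps = 0.640 Mbps.
lecture capture: 4.140 Mbps × 3480 s × 1.08 = 15559.8 Mb
wedding highlight reel: 23.640 Mbps × 970 s × 1.08 = 24765.3 Mb
feature film: 22.180 Mbps × 7980 s × 1.08 = 191156.1 Mb
concert recording: 34.240 Mbps × 3420 s × 1.08 = 126468.9 Mb
Total: 357950.0 Mb = 44743.8 MB.
= 44.74 GB.

44.74 GB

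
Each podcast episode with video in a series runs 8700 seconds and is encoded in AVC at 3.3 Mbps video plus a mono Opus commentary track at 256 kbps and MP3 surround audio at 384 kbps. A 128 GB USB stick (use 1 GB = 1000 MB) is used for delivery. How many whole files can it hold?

29

Audio total: 256 + 384 = 640 kbps = 0.640 Mbps.
Total bitrate: 3.940 Mbps.
Per item: 3.940 Mbps × 8700 s = 34,278 Mb = 4,285 MB.
Capacity: 128 GB = 1,024,000 Mb; 29.87 items → 29 complete.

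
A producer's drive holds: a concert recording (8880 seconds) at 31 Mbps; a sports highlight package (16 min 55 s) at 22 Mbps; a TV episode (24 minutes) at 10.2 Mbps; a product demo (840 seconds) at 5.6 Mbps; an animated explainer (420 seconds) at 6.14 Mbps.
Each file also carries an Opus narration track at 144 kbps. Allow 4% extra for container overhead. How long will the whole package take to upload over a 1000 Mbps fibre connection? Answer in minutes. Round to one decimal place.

5.6 minutes

Audio: 144 kbps = 0.144 Mbps.
concert recording: 31.144 Mbps × 8880 s × 1.04 = 287621.1 Mb
sports highlight package: 22.144 Mbps × 1015 s × 1.04 = 23375.2 Mb
TV episode: 10.344 Mbps × 1440 s × 1.04 = 15491.2 Mb
product demo: 5.744 Mbps × 840 s × 1.04 = 5018.0 Mb
animated explainer: 6.284 Mbps × 420 s × 1.04 = 2744.9 Mb
Total: 334250.3 Mb = 41781.3 MB.
At 1000 Mbps: 334250.3 / 1000 = 334 s ≈ 5.57 minutes.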